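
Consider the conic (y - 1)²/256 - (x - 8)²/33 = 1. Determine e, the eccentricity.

e = 17/16

Center (8, 1). The positive term is the y-term, so the transverse axis is vertical; a² = 256, b² = 33.
c² = a² + b² = 289, so c = 17.
e = c/a = 17/16.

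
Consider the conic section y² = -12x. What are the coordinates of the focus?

Vertex (0, 0); 4p = -12 so p = -3. Opens left.
Focus is p units from the vertex along the axis: (h + p, k).

(-3, 0)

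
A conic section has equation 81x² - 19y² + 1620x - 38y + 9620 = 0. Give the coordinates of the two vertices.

Rearranging, 81(x² + 20x) -19(y² + 2y) = -9620.
81(x + 10)² -19(y + 1)² = -9620 + 8100 - 19 = -1539
Divide by -1539: (y + 1)²/81 - (x + 10)²/19 = 1
Hyperbola, center (-10, -1), transverse axis vertical; a² = 81, b² = 19.
a = 9. Vertices at (h, k ± a).

(-10, -10) and (-10, 8)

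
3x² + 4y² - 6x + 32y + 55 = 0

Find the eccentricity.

e = 1/2

Collect terms: 3(x² - 2x) + 4(y² + 8y) = -55
Complete the square in x and y: 3(x - 1)² + 4(y + 4)² = -55 + 3 + 64 = 12
Dividing both sides by 12: (x - 1)²/4 + (y + 4)²/3 = 1
Ellipse, center (1, -4), major axis horizontal; a² = 4, b² = 3.
c² = a² - b² = 1, so c = 1.
e = c/a = 1/2.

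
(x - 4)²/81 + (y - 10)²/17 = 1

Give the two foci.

Center (4, 10). The larger denominator 81 sits under the x-term, so the major axis is horizontal; a² = 81, b² = 17.
c² = a² - b² = 81 - 17 = 64, so c = 8.
Foci lie on the horizontal axis through the center: (h ± c, k).

(-4, 10) and (12, 10)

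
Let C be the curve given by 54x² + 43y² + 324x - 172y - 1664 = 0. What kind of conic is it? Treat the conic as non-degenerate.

No xy term. Coefficients of x² and y² are A = 54, C = 43.
A and C have the same sign but A ≠ C ⇒ ellipse.

ellipse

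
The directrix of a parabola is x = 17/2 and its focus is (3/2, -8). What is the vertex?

The vertex is the midpoint between the focus and the directrix along the axis of symmetry.
Axis is horizontal (directrix is vertical). Vertex x-coordinate = (3/2 + 17/2)/2 = 5; y-coordinate = -8.

(5, -8)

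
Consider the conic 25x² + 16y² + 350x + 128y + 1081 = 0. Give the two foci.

(-7, -7) and (-7, -1)

Group the x- and y-terms: 25(x² + 14x) + 16(y² + 8y) = -1081
Complete the square: 25(x + 7)² + 16(y + 4)² = -1081 + 1225 + 256 = 400
Dividing both sides by 400: (x + 7)²/16 + (y + 4)²/25 = 1
Ellipse, center (-7, -4), major axis vertical; a² = 25, b² = 16.
c² = a² - b² = 25 - 16 = 9, so c = 3.
Foci lie on the vertical axis through the center: (h, k ± c).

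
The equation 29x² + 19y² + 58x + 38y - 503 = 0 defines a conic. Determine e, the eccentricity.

Rearranging, 29(x² + 2x) + 19(y² + 2y) = 503.
Complete the square: 29(x + 1)² + 19(y + 1)² = 503 + 29 + 19 = 551
Divide through by 551 to get (x + 1)²/19 + (y + 1)²/29 = 1.
Ellipse, center (-1, -1), major axis vertical; a² = 29, b² = 19.
c² = a² - b² = 10, so c = √10.
e = c/a = √10/√29 = √290/29.

e = √290/29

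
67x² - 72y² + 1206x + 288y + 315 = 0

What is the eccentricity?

e = √278/12

Group the x- and y-terms: 67(x² + 18x) -72(y² - 4y) = -315
67(x + 9)² -72(y - 2)² = -315 + 5427 - 288 = 4824
Divide through by 4824 to get (x + 9)²/72 - (y - 2)²/67 = 1.
Hyperbola, center (-9, 2), transverse axis horizontal; a² = 72, b² = 67.
c² = a² + b² = 139, so c = √139.
e = c/a = √139/6√2 = √278/12.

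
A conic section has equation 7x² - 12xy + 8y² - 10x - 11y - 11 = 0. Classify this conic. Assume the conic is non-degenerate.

A = 7, B = -12, C = 8.
Discriminant B² − 4AC = (-12)² − 4·7·8 = -80.
B² − 4AC < 0 ⇒ ellipse.

ellipse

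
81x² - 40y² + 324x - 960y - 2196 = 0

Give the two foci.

(-2, -23) and (-2, -1)

81(x² + 4x) -40(y² + 24y) = 2196
Complete the square: 81(x + 2)² -40(y + 12)² = 2196 + 324 - 5760 = -3240
Dividing both sides by -3240: (y + 12)²/81 - (x + 2)²/40 = 1
Hyperbola, center (-2, -12), transverse axis vertical; a² = 81, b² = 40.
c² = a² + b² = 81 + 40 = 121, so c = 11.
Foci lie on the vertical axis through the center: (h, k ± c).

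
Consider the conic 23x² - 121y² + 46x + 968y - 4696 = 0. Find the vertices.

(-12, 4) and (10, 4)

Group: 23(x² + 2x) -121(y² - 8y) = 4696
Complete the square: 23(x + 1)² -121(y - 4)² = 4696 + 23 - 1936 = 2783
Divide through by 2783 to get (x + 1)²/121 - (y - 4)²/23 = 1.
Hyperbola, center (-1, 4), transverse axis horizontal; a² = 121, b² = 23.
a = 11. Vertices at (h ± a, k).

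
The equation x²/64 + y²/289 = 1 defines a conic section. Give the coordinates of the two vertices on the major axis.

(0, -17) and (0, 17)

Center (0, 0). The larger denominator 289 sits under the y-term, so the major axis is vertical; a² = 289, b² = 64.
a = 17. Vertices at (h, k ± a).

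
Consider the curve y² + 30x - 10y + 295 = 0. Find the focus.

Only y is squared. Complete the square in y: (y - 5)² = -30(x + 9).
Vertex (-9, 5); 4p = -30 so p = -15/2. Opens left.
Focus is p units from the vertex along the axis: (h + p, k).

(-33/2, 5)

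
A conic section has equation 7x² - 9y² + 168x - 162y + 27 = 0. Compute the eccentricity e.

e = 4/3

Collect terms: 7(x² + 24x) -9(y² + 18y) = -27
Complete the square in x and y: 7(x + 12)² -9(y + 9)² = -27 + 1008 - 729 = 252
Dividing both sides by 252: (x + 12)²/36 - (y + 9)²/28 = 1
Hyperbola, center (-12, -9), transverse axis horizontal; a² = 36, b² = 28.
c² = a² + b² = 64, so c = 8.
e = c/a = 8/6 = 4/3.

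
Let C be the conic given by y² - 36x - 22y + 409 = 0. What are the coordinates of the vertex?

(8, 11)

Only y is squared. Complete the square in y: (y - 11)² = 36(x - 8).
Vertex (8, 11); 4p = 36 so p = 9. Opens right.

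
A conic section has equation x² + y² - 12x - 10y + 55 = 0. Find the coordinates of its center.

Group the x- and y-terms: (x² - 12x) + (y² - 10y) = -55
Complete the square: (x - 6)² + (y - 5)² = -55 + 36 + 25 = 6
So (x - 6)² + (y - 5)² = 6.
Circle centered at (6, 5) with r² = 6.

(6, 5)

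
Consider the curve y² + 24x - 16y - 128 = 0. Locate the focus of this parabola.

(2, 8)

Only y is squared. Complete the square in y: (y - 8)² = -24(x - 8).
Vertex (8, 8); 4p = -24 so p = -6. Opens left.
Focus is p units from the vertex along the axis: (h + p, k).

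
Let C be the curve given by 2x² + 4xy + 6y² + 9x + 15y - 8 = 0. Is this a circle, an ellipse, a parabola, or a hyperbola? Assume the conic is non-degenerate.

A = 2, B = 4, C = 6.
Discriminant B² − 4AC = 4² − 4·2·6 = -32.
B² − 4AC < 0 ⇒ ellipse.

ellipse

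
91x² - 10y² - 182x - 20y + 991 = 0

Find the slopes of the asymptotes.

Collect terms: 91(x² - 2x) -10(y² + 2y) = -991
Complete the square: 91(x - 1)² -10(y + 1)² = -991 + 91 - 10 = -910
Divide by -910: (y + 1)²/91 - (x - 1)²/10 = 1
Hyperbola, center (1, -1), transverse axis vertical; a² = 91, b² = 10.
For a vertical hyperbola the asymptotes have slope ±a/b.
Here that is ±√91/√10 = ±√910/10.

√910/10 and -√910/10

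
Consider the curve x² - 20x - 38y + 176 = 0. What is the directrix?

y = -15/2

Only x is squared. Complete the square in x: (x - 10)² = 38(y - 2).
Vertex (10, 2); 4p = 38 so p = 19/2. Opens up.
Directrix is the horizontal line y = k − p = 2 − (19/2) = -15/2.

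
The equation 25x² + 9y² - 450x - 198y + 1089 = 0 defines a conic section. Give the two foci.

Group the x- and y-terms: 25(x² - 18x) + 9(y² - 22y) = -1089
25(x - 9)² + 9(y - 11)² = -1089 + 2025 + 1089 = 2025
Divide by 2025: (x - 9)²/81 + (y - 11)²/225 = 1
Ellipse, center (9, 11), major axis vertical; a² = 225, b² = 81.
c² = a² - b² = 225 - 81 = 144, so c = 12.
Foci lie on the vertical axis through the center: (h, k ± c).

(9, -1) and (9, 23)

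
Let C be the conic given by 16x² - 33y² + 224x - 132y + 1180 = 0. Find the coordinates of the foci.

Rearranging, 16(x² + 14x) -33(y² + 4y) = -1180.
Complete the square in x and y: 16(x + 7)² -33(y + 2)² = -1180 + 784 - 132 = -528
Dividing both sides by -528: (y + 2)²/16 - (x + 7)²/33 = 1
Hyperbola, center (-7, -2), transverse axis vertical; a² = 16, b² = 33.
c² = a² + b² = 16 + 33 = 49, so c = 7.
Foci lie on the vertical axis through the center: (h, k ± c).

(-7, -9) and (-7, 5)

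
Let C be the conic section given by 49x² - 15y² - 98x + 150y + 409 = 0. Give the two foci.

49(x² - 2x) -15(y² - 10y) = -409
49(x - 1)² -15(y - 5)² = -409 + 49 - 375 = -735
Divide by -735: (y - 5)²/49 - (x - 1)²/15 = 1
Hyperbola, center (1, 5), transverse axis vertical; a² = 49, b² = 15.
c² = a² + b² = 49 + 15 = 64, so c = 8.
Foci lie on the vertical axis through the center: (h, k ± c).

(1, -3) and (1, 13)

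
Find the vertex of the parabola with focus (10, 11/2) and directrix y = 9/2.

(10, 5)

The vertex is the midpoint between the focus and the directrix along the axis of symmetry.
Axis is vertical (directrix is horizontal). Vertex y-coordinate = (11/2 + 9/2)/2 = 5; x-coordinate = 10.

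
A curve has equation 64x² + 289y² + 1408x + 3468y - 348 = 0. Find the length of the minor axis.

Rearranging, 64(x² + 22x) + 289(y² + 12y) = 348.
64(x + 11)² + 289(y + 6)² = 348 + 7744 + 10404 = 18496
Divide through by 18496 to get (x + 11)²/289 + (y + 6)²/64 = 1.
Ellipse, center (-11, -6), major axis horizontal; a² = 289, b² = 64.
b² = 64 so b = 8; the minor axis has length 2b = 16.

16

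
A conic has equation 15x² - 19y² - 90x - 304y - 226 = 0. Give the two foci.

15(x² - 6x) -19(y² + 16y) = 226
Completing the square gives 15(x - 3)² -19(y + 8)² = 226 + 135 - 1216 = -855.
Divide by -855: (y + 8)²/45 - (x - 3)²/57 = 1
Hyperbola, center (3, -8), transverse axis vertical; a² = 45, b² = 57.
c² = a² + b² = 45 + 57 = 102, so c = √102.
Foci lie on the vertical axis through the center: (h, k ± c).

(3, -8 - √102) and (3, -8 + √102)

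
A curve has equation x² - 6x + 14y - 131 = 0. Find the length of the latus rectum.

Only x is squared. Complete the square in x: (x - 3)² = -14(y - 10).
Vertex (3, 10); 4p = -14 so p = -7/2. Opens down.
Latus rectum length = |4p| = 14.

14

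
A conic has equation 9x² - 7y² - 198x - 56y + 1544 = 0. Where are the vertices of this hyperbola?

Group the x- and y-terms: 9(x² - 22x) -7(y² + 8y) = -1544
Complete the square in x and y: 9(x - 11)² -7(y + 4)² = -1544 + 1089 - 112 = -567
Divide through by -567 to get (y + 4)²/81 - (x - 11)²/63 = 1.
Hyperbola, center (11, -4), transverse axis vertical; a² = 81, b² = 63.
a = 9. Vertices at (h, k ± a).

(11, -13) and (11, 5)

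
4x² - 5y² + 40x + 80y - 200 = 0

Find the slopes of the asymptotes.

2√5/5 and -2√5/5

Group the x- and y-terms: 4(x² + 10x) -5(y² - 16y) = 200
Complete the square in x and y: 4(x + 5)² -5(y - 8)² = 200 + 100 - 320 = -20
Dividing both sides by -20: (y - 8)²/4 - (x + 5)²/5 = 1
Hyperbola, center (-5, 8), transverse axis vertical; a² = 4, b² = 5.
For a vertical hyperbola the asymptotes have slope ±a/b.
Here that is ±2/√5 = ±2√5/5.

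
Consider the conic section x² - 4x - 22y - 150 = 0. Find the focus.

(2, -3/2)

Only x is squared. Complete the square in x: (x - 2)² = 22(y + 7).
Vertex (2, -7); 4p = 22 so p = 11/2. Opens up.
Focus is p units from the vertex along the axis: (h, k + p).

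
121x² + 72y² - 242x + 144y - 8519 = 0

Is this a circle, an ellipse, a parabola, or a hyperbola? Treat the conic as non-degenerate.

No xy term. Coefficients of x² and y² are A = 121, C = 72.
A and C have the same sign but A ≠ C ⇒ ellipse.

ellipse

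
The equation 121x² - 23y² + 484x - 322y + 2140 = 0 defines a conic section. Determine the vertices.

(-2, -18) and (-2, 4)

Collect terms: 121(x² + 4x) -23(y² + 14y) = -2140
Complete the square: 121(x + 2)² -23(y + 7)² = -2140 + 484 - 1127 = -2783
Divide by -2783: (y + 7)²/121 - (x + 2)²/23 = 1
Hyperbola, center (-2, -7), transverse axis vertical; a² = 121, b² = 23.
a = 11. Vertices at (h, k ± a).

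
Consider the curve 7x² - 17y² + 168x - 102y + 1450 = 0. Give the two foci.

Group: 7(x² + 24x) -17(y² + 6y) = -1450
Complete the square: 7(x + 12)² -17(y + 3)² = -1450 + 1008 - 153 = -595
Divide by -595: (y + 3)²/35 - (x + 12)²/85 = 1
Hyperbola, center (-12, -3), transverse axis vertical; a² = 35, b² = 85.
c² = a² + b² = 35 + 85 = 120, so c = 2√30.
Foci lie on the vertical axis through the center: (h, k ± c).

(-12, -3 - 2√30) and (-12, -3 + 2√30)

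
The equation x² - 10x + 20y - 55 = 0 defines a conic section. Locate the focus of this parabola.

(5, -1)

Only x is squared. Complete the square in x: (x - 5)² = -20(y - 4).
Vertex (5, 4); 4p = -20 so p = -5. Opens down.
Focus is p units from the vertex along the axis: (h, k + p).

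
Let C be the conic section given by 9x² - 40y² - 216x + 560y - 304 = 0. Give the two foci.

(12, 0) and (12, 14)

Collect terms: 9(x² - 24x) -40(y² - 14y) = 304
Complete the square: 9(x - 12)² -40(y - 7)² = 304 + 1296 - 1960 = -360
Divide by -360: (y - 7)²/9 - (x - 12)²/40 = 1
Hyperbola, center (12, 7), transverse axis vertical; a² = 9, b² = 40.
c² = a² + b² = 9 + 40 = 49, so c = 7.
Foci lie on the vertical axis through the center: (h, k ± c).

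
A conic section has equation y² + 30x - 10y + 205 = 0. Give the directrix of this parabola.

Only y is squared. Complete the square in y: (y - 5)² = -30(x + 6).
Vertex (-6, 5); 4p = -30 so p = -15/2. Opens left.
Directrix is the vertical line x = h − p = -6 − (-15/2) = 3/2.

x = 3/2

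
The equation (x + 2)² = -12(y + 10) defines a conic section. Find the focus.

(-2, -13)

Vertex (-2, -10); 4p = -12 so p = -3. Opens down.
Focus is p units from the vertex along the axis: (h, k + p).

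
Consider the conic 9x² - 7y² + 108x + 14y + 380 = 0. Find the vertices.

(-6, -2) and (-6, 4)

9(x² + 12x) -7(y² - 2y) = -380
Completing the square gives 9(x + 6)² -7(y - 1)² = -380 + 324 - 7 = -63.
Dividing both sides by -63: (y - 1)²/9 - (x + 6)²/7 = 1
Hyperbola, center (-6, 1), transverse axis vertical; a² = 9, b² = 7.
a = 3. Vertices at (h, k ± a).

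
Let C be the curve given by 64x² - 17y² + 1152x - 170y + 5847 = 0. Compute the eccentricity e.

Collect terms: 64(x² + 18x) -17(y² + 10y) = -5847
Completing the square gives 64(x + 9)² -17(y + 5)² = -5847 + 5184 - 425 = -1088.
Dividing both sides by -1088: (y + 5)²/64 - (x + 9)²/17 = 1
Hyperbola, center (-9, -5), transverse axis vertical; a² = 64, b² = 17.
c² = a² + b² = 81, so c = 9.
e = c/a = 9/8.

e = 9/8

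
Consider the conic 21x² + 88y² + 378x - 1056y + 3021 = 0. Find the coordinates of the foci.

(-9 - √67, 6) and (-9 + √67, 6)

21(x² + 18x) + 88(y² - 12y) = -3021
21(x + 9)² + 88(y - 6)² = -3021 + 1701 + 3168 = 1848
Divide through by 1848 to get (x + 9)²/88 + (y - 6)²/21 = 1.
Ellipse, center (-9, 6), major axis horizontal; a² = 88, b² = 21.
c² = a² - b² = 88 - 21 = 67, so c = √67.
Foci lie on the horizontal axis through the center: (h ± c, k).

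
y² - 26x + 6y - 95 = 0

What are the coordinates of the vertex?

(-4, -3)

Only y is squared. Complete the square in y: (y + 3)² = 26(x + 4).
Vertex (-4, -3); 4p = 26 so p = 13/2. Opens right.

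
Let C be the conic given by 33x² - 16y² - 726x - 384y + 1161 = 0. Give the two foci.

(4, -12) and (18, -12)

Collect terms: 33(x² - 22x) -16(y² + 24y) = -1161
Complete the square: 33(x - 11)² -16(y + 12)² = -1161 + 3993 - 2304 = 528
Dividing both sides by 528: (x - 11)²/16 - (y + 12)²/33 = 1
Hyperbola, center (11, -12), transverse axis horizontal; a² = 16, b² = 33.
c² = a² + b² = 16 + 33 = 49, so c = 7.
Foci lie on the horizontal axis through the center: (h ± c, k).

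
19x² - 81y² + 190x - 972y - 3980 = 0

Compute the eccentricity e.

e = 10/9

Group: 19(x² + 10x) -81(y² + 12y) = 3980
Complete the square in x and y: 19(x + 5)² -81(y + 6)² = 3980 + 475 - 2916 = 1539
Divide by 1539: (x + 5)²/81 - (y + 6)²/19 = 1
Hyperbola, center (-5, -6), transverse axis horizontal; a² = 81, b² = 19.
c² = a² + b² = 100, so c = 10.
e = c/a = 10/9.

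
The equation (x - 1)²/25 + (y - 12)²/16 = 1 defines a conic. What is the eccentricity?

Center (1, 12). The larger denominator 25 sits under the x-term, so the major axis is horizontal; a² = 25, b² = 16.
c² = a² - b² = 9, so c = 3.
e = c/a = 3/5.

e = 3/5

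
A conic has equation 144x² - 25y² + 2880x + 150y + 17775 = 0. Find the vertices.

Collect terms: 144(x² + 20x) -25(y² - 6y) = -17775
Complete the square in x and y: 144(x + 10)² -25(y - 3)² = -17775 + 14400 - 225 = -3600
Divide by -3600: (y - 3)²/144 - (x + 10)²/25 = 1
Hyperbola, center (-10, 3), transverse axis vertical; a² = 144, b² = 25.
a = 12. Vertices at (h, k ± a).

(-10, -9) and (-10, 15)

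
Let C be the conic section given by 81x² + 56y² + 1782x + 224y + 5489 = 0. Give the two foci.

(-11, -7) and (-11, 3)

Group: 81(x² + 22x) + 56(y² + 4y) = -5489
Completing the square gives 81(x + 11)² + 56(y + 2)² = -5489 + 9801 + 224 = 4536.
Divide through by 4536 to get (x + 11)²/56 + (y + 2)²/81 = 1.
Ellipse, center (-11, -2), major axis vertical; a² = 81, b² = 56.
c² = a² - b² = 81 - 56 = 25, so c = 5.
Foci lie on the vertical axis through the center: (h, k ± c).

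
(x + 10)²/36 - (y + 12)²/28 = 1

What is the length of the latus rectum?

Center (-10, -12). The positive term is the x-term, so the transverse axis is horizontal; a² = 36, b² = 28.
Latus rectum length = 2b²/a = 2·28/6 = 28/3.

28/3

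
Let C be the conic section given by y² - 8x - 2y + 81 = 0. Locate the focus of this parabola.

Only y is squared. Complete the square in y: (y - 1)² = 8(x - 10).
Vertex (10, 1); 4p = 8 so p = 2. Opens right.
Focus is p units from the vertex along the axis: (h + p, k).

(12, 1)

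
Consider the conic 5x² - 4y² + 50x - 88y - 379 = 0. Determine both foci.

5(x² + 10x) -4(y² + 22y) = 379
Complete the square in x and y: 5(x + 5)² -4(y + 11)² = 379 + 125 - 484 = 20
Dividing both sides by 20: (x + 5)²/4 - (y + 11)²/5 = 1
Hyperbola, center (-5, -11), transverse axis horizontal; a² = 4, b² = 5.
c² = a² + b² = 4 + 5 = 9, so c = 3.
Foci lie on the horizontal axis through the center: (h ± c, k).

(-8, -11) and (-2, -11)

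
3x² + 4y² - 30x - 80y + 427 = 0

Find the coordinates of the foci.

(3, 10) and (7, 10)

Rearranging, 3(x² - 10x) + 4(y² - 20y) = -427.
Complete the square in x and y: 3(x - 5)² + 4(y - 10)² = -427 + 75 + 400 = 48
Divide by 48: (x - 5)²/16 + (y - 10)²/12 = 1
Ellipse, center (5, 10), major axis horizontal; a² = 16, b² = 12.
c² = a² - b² = 16 - 12 = 4, so c = 2.
Foci lie on the horizontal axis through the center: (h ± c, k).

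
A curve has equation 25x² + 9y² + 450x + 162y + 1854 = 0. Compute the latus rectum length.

36/5

Group the x- and y-terms: 25(x² + 18x) + 9(y² + 18y) = -1854
Completing the square gives 25(x + 9)² + 9(y + 9)² = -1854 + 2025 + 729 = 900.
Dividing both sides by 900: (x + 9)²/36 + (y + 9)²/100 = 1
Ellipse, center (-9, -9), major axis vertical; a² = 100, b² = 36.
Latus rectum length = 2b²/a = 2·36/10 = 36/5.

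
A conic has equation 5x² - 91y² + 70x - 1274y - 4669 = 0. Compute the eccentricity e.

5(x² + 14x) -91(y² + 14y) = 4669
Completing the square gives 5(x + 7)² -91(y + 7)² = 4669 + 245 - 4459 = 455.
Divide through by 455 to get (x + 7)²/91 - (y + 7)²/5 = 1.
Hyperbola, center (-7, -7), transverse axis horizontal; a² = 91, b² = 5.
c² = a² + b² = 96, so c = 4√6.
e = c/a = 4√6/√91 = 4√546/91.

e = 4√546/91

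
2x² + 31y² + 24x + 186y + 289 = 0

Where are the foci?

(-6 - √29, -3) and (-6 + √29, -3)

Group the x- and y-terms: 2(x² + 12x) + 31(y² + 6y) = -289
2(x + 6)² + 31(y + 3)² = -289 + 72 + 279 = 62
Divide by 62: (x + 6)²/31 + (y + 3)²/2 = 1
Ellipse, center (-6, -3), major axis horizontal; a² = 31, b² = 2.
c² = a² - b² = 31 - 2 = 29, so c = √29.
Foci lie on the horizontal axis through the center: (h ± c, k).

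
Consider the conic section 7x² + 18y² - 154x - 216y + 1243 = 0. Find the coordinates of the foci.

Group the x- and y-terms: 7(x² - 22x) + 18(y² - 12y) = -1243
7(x - 11)² + 18(y - 6)² = -1243 + 847 + 648 = 252
Divide through by 252 to get (x - 11)²/36 + (y - 6)²/14 = 1.
Ellipse, center (11, 6), major axis horizontal; a² = 36, b² = 14.
c² = a² - b² = 36 - 14 = 22, so c = √22.
Foci lie on the horizontal axis through the center: (h ± c, k).

(11 - √22, 6) and (11 + √22, 6)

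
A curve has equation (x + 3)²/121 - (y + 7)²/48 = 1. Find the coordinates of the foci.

Center (-3, -7). The positive term is the x-term, so the transverse axis is horizontal; a² = 121, b² = 48.
c² = a² + b² = 121 + 48 = 169, so c = 13.
Foci lie on the horizontal axis through the center: (h ± c, k).

(-16, -7) and (10, -7)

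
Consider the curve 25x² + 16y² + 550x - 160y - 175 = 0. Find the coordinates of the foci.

Rearranging, 25(x² + 22x) + 16(y² - 10y) = 175.
Complete the square: 25(x + 11)² + 16(y - 5)² = 175 + 3025 + 400 = 3600
Divide by 3600: (x + 11)²/144 + (y - 5)²/225 = 1
Ellipse, center (-11, 5), major axis vertical; a² = 225, b² = 144.
c² = a² - b² = 225 - 144 = 81, so c = 9.
Foci lie on the vertical axis through the center: (h, k ± c).

(-11, -4) and (-11, 14)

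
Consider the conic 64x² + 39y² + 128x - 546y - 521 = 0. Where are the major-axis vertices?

(-1, -1) and (-1, 15)

Group the x- and y-terms: 64(x² + 2x) + 39(y² - 14y) = 521
Completing the square gives 64(x + 1)² + 39(y - 7)² = 521 + 64 + 1911 = 2496.
Divide by 2496: (x + 1)²/39 + (y - 7)²/64 = 1
Ellipse, center (-1, 7), major axis vertical; a² = 64, b² = 39.
a = 8. Vertices at (h, k ± a).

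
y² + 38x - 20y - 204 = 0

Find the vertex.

Only y is squared. Complete the square in y: (y - 10)² = -38(x - 8).
Vertex (8, 10); 4p = -38 so p = -19/2. Opens left.

(8, 10)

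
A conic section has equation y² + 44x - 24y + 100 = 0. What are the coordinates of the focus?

Only y is squared. Complete the square in y: (y - 12)² = -44(x - 1).
Vertex (1, 12); 4p = -44 so p = -11. Opens left.
Focus is p units from the vertex along the axis: (h + p, k).

(-10, 12)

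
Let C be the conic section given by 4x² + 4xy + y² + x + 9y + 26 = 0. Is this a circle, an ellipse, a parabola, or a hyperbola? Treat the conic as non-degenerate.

A = 4, B = 4, C = 1.
Discriminant B² − 4AC = 4² − 4·4·1 = 0.
B² − 4AC = 0 ⇒ parabola.

parabola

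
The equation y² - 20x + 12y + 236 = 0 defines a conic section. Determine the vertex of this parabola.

(10, -6)

Only y is squared. Complete the square in y: (y + 6)² = 20(x - 10).
Vertex (10, -6); 4p = 20 so p = 5. Opens right.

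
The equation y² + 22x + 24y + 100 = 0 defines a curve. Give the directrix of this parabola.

Only y is squared. Complete the square in y: (y + 12)² = -22(x - 2).
Vertex (2, -12); 4p = -22 so p = -11/2. Opens left.
Directrix is the vertical line x = h − p = 2 − (-11/2) = 15/2.

x = 15/2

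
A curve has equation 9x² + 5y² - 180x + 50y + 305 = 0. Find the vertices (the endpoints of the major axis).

(10, -17) and (10, 7)

9(x² - 20x) + 5(y² + 10y) = -305
9(x - 10)² + 5(y + 5)² = -305 + 900 + 125 = 720
Divide by 720: (x - 10)²/80 + (y + 5)²/144 = 1
Ellipse, center (10, -5), major axis vertical; a² = 144, b² = 80.
a = 12. Vertices at (h, k ± a).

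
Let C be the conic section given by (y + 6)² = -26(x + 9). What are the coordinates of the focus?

Vertex (-9, -6); 4p = -26 so p = -13/2. Opens left.
Focus is p units from the vertex along the axis: (h + p, k).

(-31/2, -6)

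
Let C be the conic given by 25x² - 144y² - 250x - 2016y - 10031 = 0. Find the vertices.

(-7, -7) and (17, -7)

Collect terms: 25(x² - 10x) -144(y² + 14y) = 10031
Complete the square in x and y: 25(x - 5)² -144(y + 7)² = 10031 + 625 - 7056 = 3600
Divide by 3600: (x - 5)²/144 - (y + 7)²/25 = 1
Hyperbola, center (5, -7), transverse axis horizontal; a² = 144, b² = 25.
a = 12. Vertices at (h ± a, k).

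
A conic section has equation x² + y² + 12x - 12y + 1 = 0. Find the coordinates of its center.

Rearranging, (x² + 12x) + (y² - 12y) = -1.
Complete the square: (x + 6)² + (y - 6)² = -1 + 36 + 36 = 71
So (x + 6)² + (y - 6)² = 71.
Circle centered at (-6, 6) with r² = 71.

(-6, 6)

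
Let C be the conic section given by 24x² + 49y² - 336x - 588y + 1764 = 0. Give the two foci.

(2, 6) and (12, 6)

Rearranging, 24(x² - 14x) + 49(y² - 12y) = -1764.
Completing the square gives 24(x - 7)² + 49(y - 6)² = -1764 + 1176 + 1764 = 1176.
Divide by 1176: (x - 7)²/49 + (y - 6)²/24 = 1
Ellipse, center (7, 6), major axis horizontal; a² = 49, b² = 24.
c² = a² - b² = 49 - 24 = 25, so c = 5.
Foci lie on the horizontal axis through the center: (h ± c, k).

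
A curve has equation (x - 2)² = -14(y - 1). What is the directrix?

y = 9/2

Vertex (2, 1); 4p = -14 so p = -7/2. Opens down.
Directrix is the horizontal line y = k − p = 1 − (-7/2) = 9/2.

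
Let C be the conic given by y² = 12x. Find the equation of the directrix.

Vertex (0, 0); 4p = 12 so p = 3. Opens right.
Directrix is the vertical line x = h − p = 0 − (3) = -3.

x = -3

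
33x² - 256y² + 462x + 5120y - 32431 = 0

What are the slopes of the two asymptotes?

√33/16 and -√33/16

Group: 33(x² + 14x) -256(y² - 20y) = 32431
Completing the square gives 33(x + 7)² -256(y - 10)² = 32431 + 1617 - 25600 = 8448.
Divide through by 8448 to get (x + 7)²/256 - (y - 10)²/33 = 1.
Hyperbola, center (-7, 10), transverse axis horizontal; a² = 256, b² = 33.
For a horizontal hyperbola the asymptotes have slope ±b/a.
Here that is ±√33/16.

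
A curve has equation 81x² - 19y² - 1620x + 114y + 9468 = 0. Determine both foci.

Rearranging, 81(x² - 20x) -19(y² - 6y) = -9468.
Complete the square: 81(x - 10)² -19(y - 3)² = -9468 + 8100 - 171 = -1539
Divide through by -1539 to get (y - 3)²/81 - (x - 10)²/19 = 1.
Hyperbola, center (10, 3), transverse axis vertical; a² = 81, b² = 19.
c² = a² + b² = 81 + 19 = 100, so c = 10.
Foci lie on the vertical axis through the center: (h, k ± c).

(10, -7) and (10, 13)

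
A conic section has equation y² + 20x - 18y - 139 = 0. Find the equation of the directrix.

Only y is squared. Complete the square in y: (y - 9)² = -20(x - 11).
Vertex (11, 9); 4p = -20 so p = -5. Opens left.
Directrix is the vertical line x = h − p = 11 − (-5) = 16.

x = 16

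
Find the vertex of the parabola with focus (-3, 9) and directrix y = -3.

The vertex is the midpoint between the focus and the directrix along the axis of symmetry.
Axis is vertical (directrix is horizontal). Vertex y-coordinate = (9 + (-3))/2 = 3; x-coordinate = -3.

(-3, 3)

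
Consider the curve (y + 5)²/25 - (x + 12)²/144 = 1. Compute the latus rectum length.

Center (-12, -5). The positive term is the y-term, so the transverse axis is vertical; a² = 25, b² = 144.
Latus rectum length = 2b²/a = 2·144/5 = 288/5.

288/5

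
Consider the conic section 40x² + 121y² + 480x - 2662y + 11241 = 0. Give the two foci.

40(x² + 12x) + 121(y² - 22y) = -11241
Complete the square in x and y: 40(x + 6)² + 121(y - 11)² = -11241 + 1440 + 14641 = 4840
Divide through by 4840 to get (x + 6)²/121 + (y - 11)²/40 = 1.
Ellipse, center (-6, 11), major axis horizontal; a² = 121, b² = 40.
c² = a² - b² = 121 - 40 = 81, so c = 9.
Foci lie on the horizontal axis through the center: (h ± c, k).

(-15, 11) and (3, 11)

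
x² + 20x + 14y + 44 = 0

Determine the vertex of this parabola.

Only x is squared. Complete the square in x: (x + 10)² = -14(y - 4).
Vertex (-10, 4); 4p = -14 so p = -7/2. Opens down.

(-10, 4)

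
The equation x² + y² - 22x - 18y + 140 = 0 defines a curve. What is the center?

Rearranging, (x² - 22x) + (y² - 18y) = -140.
Completing the square gives (x - 11)² + (y - 9)² = -140 + 121 + 81 = 62.
So (x - 11)² + (y - 9)² = 62.
Circle centered at (11, 9) with r² = 62.

(11, 9)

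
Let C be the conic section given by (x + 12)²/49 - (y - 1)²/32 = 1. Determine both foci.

(-21, 1) and (-3, 1)

Center (-12, 1). The positive term is the x-term, so the transverse axis is horizontal; a² = 49, b² = 32.
c² = a² + b² = 49 + 32 = 81, so c = 9.
Foci lie on the horizontal axis through the center: (h ± c, k).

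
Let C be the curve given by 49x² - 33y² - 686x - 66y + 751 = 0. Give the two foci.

Rearranging, 49(x² - 14x) -33(y² + 2y) = -751.
49(x - 7)² -33(y + 1)² = -751 + 2401 - 33 = 1617
Divide by 1617: (x - 7)²/33 - (y + 1)²/49 = 1
Hyperbola, center (7, -1), transverse axis horizontal; a² = 33, b² = 49.
c² = a² + b² = 33 + 49 = 82, so c = √82.
Foci lie on the horizontal axis through the center: (h ± c, k).

(7 - √82, -1) and (7 + √82, -1)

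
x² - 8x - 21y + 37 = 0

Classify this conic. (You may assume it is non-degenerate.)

parabola

No xy term. Coefficients of x² and y² are A = 1, C = 0.
Exactly one squared variable ⇒ parabola.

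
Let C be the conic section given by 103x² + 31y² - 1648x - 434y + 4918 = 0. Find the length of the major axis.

103(x² - 16x) + 31(y² - 14y) = -4918
Complete the square in x and y: 103(x - 8)² + 31(y - 7)² = -4918 + 6592 + 1519 = 3193
Dividing both sides by 3193: (x - 8)²/31 + (y - 7)²/103 = 1
Ellipse, center (8, 7), major axis vertical; a² = 103, b² = 31.
a² = 103 so a = √103; the major axis has length 2a = 2√103.

2√103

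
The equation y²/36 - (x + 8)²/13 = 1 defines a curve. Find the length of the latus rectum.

Center (-8, 0). The positive term is the y-term, so the transverse axis is vertical; a² = 36, b² = 13.
Latus rectum length = 2b²/a = 2·13/6 = 13/3.

13/3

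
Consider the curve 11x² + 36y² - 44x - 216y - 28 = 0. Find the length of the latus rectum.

Group the x- and y-terms: 11(x² - 4x) + 36(y² - 6y) = 28
11(x - 2)² + 36(y - 3)² = 28 + 44 + 324 = 396
Dividing both sides by 396: (x - 2)²/36 + (y - 3)²/11 = 1
Ellipse, center (2, 3), major axis horizontal; a² = 36, b² = 11.
Latus rectum length = 2b²/a = 2·11/6 = 11/3.

11/3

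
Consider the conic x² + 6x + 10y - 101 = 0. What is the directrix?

Only x is squared. Complete the square in x: (x + 3)² = -10(y - 11).
Vertex (-3, 11); 4p = -10 so p = -5/2. Opens down.
Directrix is the horizontal line y = k − p = 11 − (-5/2) = 27/2.

y = 27/2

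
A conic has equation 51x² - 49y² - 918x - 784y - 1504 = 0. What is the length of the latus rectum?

102/7

Collect terms: 51(x² - 18x) -49(y² + 16y) = 1504
51(x - 9)² -49(y + 8)² = 1504 + 4131 - 3136 = 2499
Dividing both sides by 2499: (x - 9)²/49 - (y + 8)²/51 = 1
Hyperbola, center (9, -8), transverse axis horizontal; a² = 49, b² = 51.
Latus rectum length = 2b²/a = 2·51/7 = 102/7.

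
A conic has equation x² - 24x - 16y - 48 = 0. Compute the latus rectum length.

16

Only x is squared. Complete the square in x: (x - 12)² = 16(y + 12).
Vertex (12, -12); 4p = 16 so p = 4. Opens up.
Latus rectum length = |4p| = 16.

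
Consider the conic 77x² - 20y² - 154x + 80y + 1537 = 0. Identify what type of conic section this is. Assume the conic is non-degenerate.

No xy term. Coefficients of x² and y² are A = 77, C = -20.
A and C have opposite signs ⇒ hyperbola.

hyperbola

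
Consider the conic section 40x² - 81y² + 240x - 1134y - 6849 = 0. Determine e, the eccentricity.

e = 11/9

Collect terms: 40(x² + 6x) -81(y² + 14y) = 6849
Complete the square: 40(x + 3)² -81(y + 7)² = 6849 + 360 - 3969 = 3240
Divide by 3240: (x + 3)²/81 - (y + 7)²/40 = 1
Hyperbola, center (-3, -7), transverse axis horizontal; a² = 81, b² = 40.
c² = a² + b² = 121, so c = 11.
e = c/a = 11/9.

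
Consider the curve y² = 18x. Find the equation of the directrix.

x = -9/2

Vertex (0, 0); 4p = 18 so p = 9/2. Opens right.
Directrix is the vertical line x = h − p = 0 − (9/2) = -9/2.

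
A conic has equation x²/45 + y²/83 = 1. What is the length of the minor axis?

Center (0, 0). The larger denominator 83 sits under the y-term, so the major axis is vertical; a² = 83, b² = 45.
b² = 45 so b = 3√5; the minor axis has length 2b = 6√5.

6√5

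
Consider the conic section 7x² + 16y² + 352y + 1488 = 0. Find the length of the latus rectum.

7

Rearranging, 7x² + 16(y² + 22y) = -1488.
Completing the square gives 7x² + 16(y + 11)² = -1488 + 0 + 1936 = 448.
Dividing both sides by 448: x²/64 + (y + 11)²/28 = 1
Ellipse, center (0, -11), major axis horizontal; a² = 64, b² = 28.
Latus rectum length = 2b²/a = 2·28/8 = 7.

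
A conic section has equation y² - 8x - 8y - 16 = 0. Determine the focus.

(-2, 4)

Only y is squared. Complete the square in y: (y - 4)² = 8(x + 4).
Vertex (-4, 4); 4p = 8 so p = 2. Opens right.
Focus is p units from the vertex along the axis: (h + p, k).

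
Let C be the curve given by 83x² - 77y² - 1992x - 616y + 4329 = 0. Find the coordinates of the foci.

(12 - 4√10, -4) and (12 + 4√10, -4)

Group the x- and y-terms: 83(x² - 24x) -77(y² + 8y) = -4329
Completing the square gives 83(x - 12)² -77(y + 4)² = -4329 + 11952 - 1232 = 6391.
Dividing both sides by 6391: (x - 12)²/77 - (y + 4)²/83 = 1
Hyperbola, center (12, -4), transverse axis horizontal; a² = 77, b² = 83.
c² = a² + b² = 77 + 83 = 160, so c = 4√10.
Foci lie on the horizontal axis through the center: (h ± c, k).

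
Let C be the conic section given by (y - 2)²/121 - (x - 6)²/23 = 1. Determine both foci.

Center (6, 2). The positive term is the y-term, so the transverse axis is vertical; a² = 121, b² = 23.
c² = a² + b² = 121 + 23 = 144, so c = 12.
Foci lie on the vertical axis through the center: (h, k ± c).

(6, -10) and (6, 14)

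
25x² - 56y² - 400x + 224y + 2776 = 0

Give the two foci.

Group: 25(x² - 16x) -56(y² - 4y) = -2776
Complete the square in x and y: 25(x - 8)² -56(y - 2)² = -2776 + 1600 - 224 = -1400
Divide by -1400: (y - 2)²/25 - (x - 8)²/56 = 1
Hyperbola, center (8, 2), transverse axis vertical; a² = 25, b² = 56.
c² = a² + b² = 25 + 56 = 81, so c = 9.
Foci lie on the vertical axis through the center: (h, k ± c).

(8, -7) and (8, 11)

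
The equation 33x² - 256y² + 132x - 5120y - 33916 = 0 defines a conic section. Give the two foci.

(-19, -10) and (15, -10)

Collect terms: 33(x² + 4x) -256(y² + 20y) = 33916
Completing the square gives 33(x + 2)² -256(y + 10)² = 33916 + 132 - 25600 = 8448.
Divide by 8448: (x + 2)²/256 - (y + 10)²/33 = 1
Hyperbola, center (-2, -10), transverse axis horizontal; a² = 256, b² = 33.
c² = a² + b² = 256 + 33 = 289, so c = 17.
Foci lie on the horizontal axis through the center: (h ± c, k).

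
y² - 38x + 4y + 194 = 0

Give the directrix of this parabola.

Only y is squared. Complete the square in y: (y + 2)² = 38(x - 5).
Vertex (5, -2); 4p = 38 so p = 19/2. Opens right.
Directrix is the vertical line x = h − p = 5 − (19/2) = -9/2.

x = -9/2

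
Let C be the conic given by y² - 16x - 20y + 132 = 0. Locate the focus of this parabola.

Only y is squared. Complete the square in y: (y - 10)² = 16(x - 2).
Vertex (2, 10); 4p = 16 so p = 4. Opens right.
Focus is p units from the vertex along the axis: (h + p, k).

(6, 10)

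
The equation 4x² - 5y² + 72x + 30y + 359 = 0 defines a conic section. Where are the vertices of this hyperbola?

(-9, -1) and (-9, 7)

Group the x- and y-terms: 4(x² + 18x) -5(y² - 6y) = -359
Complete the square in x and y: 4(x + 9)² -5(y - 3)² = -359 + 324 - 45 = -80
Divide through by -80 to get (y - 3)²/16 - (x + 9)²/20 = 1.
Hyperbola, center (-9, 3), transverse axis vertical; a² = 16, b² = 20.
a = 4. Vertices at (h, k ± a).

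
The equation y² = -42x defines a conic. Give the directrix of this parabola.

x = 21/2

Vertex (0, 0); 4p = -42 so p = -21/2. Opens left.
Directrix is the vertical line x = h − p = 0 − (-21/2) = 21/2.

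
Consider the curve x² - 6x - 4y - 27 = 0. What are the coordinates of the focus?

(3, -8)

Only x is squared. Complete the square in x: (x - 3)² = 4(y + 9).
Vertex (3, -9); 4p = 4 so p = 1. Opens up.
Focus is p units from the vertex along the axis: (h, k + p).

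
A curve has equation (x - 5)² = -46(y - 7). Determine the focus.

Vertex (5, 7); 4p = -46 so p = -23/2. Opens down.
Focus is p units from the vertex along the axis: (h, k + p).

(5, -9/2)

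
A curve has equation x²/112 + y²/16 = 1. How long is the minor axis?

Center (0, 0). The larger denominator 112 sits under the x-term, so the major axis is horizontal; a² = 112, b² = 16.
b² = 16 so b = 4; the minor axis has length 2b = 8.

8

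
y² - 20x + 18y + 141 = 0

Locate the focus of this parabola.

(8, -9)

Only y is squared. Complete the square in y: (y + 9)² = 20(x - 3).
Vertex (3, -9); 4p = 20 so p = 5. Opens right.
Focus is p units from the vertex along the axis: (h + p, k).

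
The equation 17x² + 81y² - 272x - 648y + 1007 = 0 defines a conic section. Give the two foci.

(0, 4) and (16, 4)

17(x² - 16x) + 81(y² - 8y) = -1007
Complete the square: 17(x - 8)² + 81(y - 4)² = -1007 + 1088 + 1296 = 1377
Divide by 1377: (x - 8)²/81 + (y - 4)²/17 = 1
Ellipse, center (8, 4), major axis horizontal; a² = 81, b² = 17.
c² = a² - b² = 81 - 17 = 64, so c = 8.
Foci lie on the horizontal axis through the center: (h ± c, k).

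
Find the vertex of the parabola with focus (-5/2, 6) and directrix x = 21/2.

(4, 6)

The vertex is the midpoint between the focus and the directrix along the axis of symmetry.
Axis is horizontal (directrix is vertical). Vertex x-coordinate = (-5/2 + 21/2)/2 = 4; y-coordinate = 6.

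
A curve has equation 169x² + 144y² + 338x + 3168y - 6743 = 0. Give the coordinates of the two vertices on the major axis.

(-1, -24) and (-1, 2)

Group: 169(x² + 2x) + 144(y² + 22y) = 6743
Complete the square: 169(x + 1)² + 144(y + 11)² = 6743 + 169 + 17424 = 24336
Divide through by 24336 to get (x + 1)²/144 + (y + 11)²/169 = 1.
Ellipse, center (-1, -11), major axis vertical; a² = 169, b² = 144.
a = 13. Vertices at (h, k ± a).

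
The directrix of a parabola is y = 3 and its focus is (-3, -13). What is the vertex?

The vertex is the midpoint between the focus and the directrix along the axis of symmetry.
Axis is vertical (directrix is horizontal). Vertex y-coordinate = (-13 + 3)/2 = -5; x-coordinate = -3.

(-3, -5)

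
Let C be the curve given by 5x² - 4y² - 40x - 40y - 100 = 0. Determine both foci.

Collect terms: 5(x² - 8x) -4(y² + 10y) = 100
Completing the square gives 5(x - 4)² -4(y + 5)² = 100 + 80 - 100 = 80.
Divide by 80: (x - 4)²/16 - (y + 5)²/20 = 1
Hyperbola, center (4, -5), transverse axis horizontal; a² = 16, b² = 20.
c² = a² + b² = 16 + 20 = 36, so c = 6.
Foci lie on the horizontal axis through the center: (h ± c, k).

(-2, -5) and (10, -5)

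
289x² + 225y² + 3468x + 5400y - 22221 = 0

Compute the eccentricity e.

Group the x- and y-terms: 289(x² + 12x) + 225(y² + 24y) = 22221
289(x + 6)² + 225(y + 12)² = 22221 + 10404 + 32400 = 65025
Dividing both sides by 65025: (x + 6)²/225 + (y + 12)²/289 = 1
Ellipse, center (-6, -12), major axis vertical; a² = 289, b² = 225.
c² = a² - b² = 64, so c = 8.
e = c/a = 8/17.

e = 8/17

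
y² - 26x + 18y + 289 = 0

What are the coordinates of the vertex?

(8, -9)

Only y is squared. Complete the square in y: (y + 9)² = 26(x - 8).
Vertex (8, -9); 4p = 26 so p = 13/2. Opens right.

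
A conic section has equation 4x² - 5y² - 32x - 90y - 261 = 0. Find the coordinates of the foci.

Group the x- and y-terms: 4(x² - 8x) -5(y² + 18y) = 261
Complete the square in x and y: 4(x - 4)² -5(y + 9)² = 261 + 64 - 405 = -80
Dividing both sides by -80: (y + 9)²/16 - (x - 4)²/20 = 1
Hyperbola, center (4, -9), transverse axis vertical; a² = 16, b² = 20.
c² = a² + b² = 16 + 20 = 36, so c = 6.
Foci lie on the vertical axis through the center: (h, k ± c).

(4, -15) and (4, -3)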